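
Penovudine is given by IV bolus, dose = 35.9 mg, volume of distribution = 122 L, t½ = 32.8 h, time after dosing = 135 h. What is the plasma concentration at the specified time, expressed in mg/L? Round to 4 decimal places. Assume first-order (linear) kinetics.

C₀ = Dose / Vd = 35.90 / 122 = 0.2943 mg/L
k = ln2 / t½ = 0.693147 / 32.8 = 0.02113 h⁻¹
C = C₀ · e^(−k·t) = 0.2943 × e^(−0.02113 × 135)
  = 0.2943 × 0.05770 = 0.01698 mg/L

0.0170 mg/L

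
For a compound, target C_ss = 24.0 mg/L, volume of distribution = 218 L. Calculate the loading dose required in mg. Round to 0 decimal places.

LD = Css × Vd = 24.0 × 218 = 5232 mg

5232 mg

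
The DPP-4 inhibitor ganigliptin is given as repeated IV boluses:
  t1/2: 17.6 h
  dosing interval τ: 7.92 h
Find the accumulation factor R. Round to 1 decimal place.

k = ln2 / t½ = 0.693147 / 17.6 = 0.03938 h⁻¹
e^(−kτ) = e^(−0.03938 × 7.92) = 0.7321
Accumulation ratio R = 1 / (1 − e^(−kτ)) = 1 / (1 − 0.7321) = 3.733

3.7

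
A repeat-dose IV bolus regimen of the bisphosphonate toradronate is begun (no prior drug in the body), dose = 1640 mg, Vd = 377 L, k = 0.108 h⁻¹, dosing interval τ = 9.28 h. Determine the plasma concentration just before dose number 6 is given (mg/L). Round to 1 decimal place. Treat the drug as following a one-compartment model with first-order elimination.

C₀ per dose = Dose / Vd = 1640 / 377 = 4.350 mg/L
Fraction remaining after one interval: r = e^(−kτ) = e^(−0.1080 × 9.28) = 0.3671
Before dose 6, 5 doses have been given (aged 1τ, 2τ, 3τ, 4τ, 5τ).
C_trough = C₀ × (r + r² + … + r^5) = C₀ × r(1−r^5)/(1−r)
        = 4.350 × 0.3671 × (1 − 0.006667) / (1 − 0.3671) = 2.506 mg/L

2.5 mg/L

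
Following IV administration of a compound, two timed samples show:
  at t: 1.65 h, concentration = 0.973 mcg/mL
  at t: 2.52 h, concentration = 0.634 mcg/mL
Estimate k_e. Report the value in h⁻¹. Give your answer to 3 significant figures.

0.492 h⁻¹

k = ln(C₁/C₂) / (t₂ − t₁) = ln(0.973/0.634) / (2.52 − 1.65)
  = 0.4283 / 0.8700 = 0.4923 h⁻¹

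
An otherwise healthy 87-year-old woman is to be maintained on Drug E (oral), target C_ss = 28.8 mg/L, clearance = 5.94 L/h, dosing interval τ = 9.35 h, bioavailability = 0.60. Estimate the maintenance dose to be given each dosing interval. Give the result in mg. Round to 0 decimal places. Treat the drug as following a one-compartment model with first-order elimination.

2666 mg

At steady state, F × (Dose/τ) = Css × CL.
Dose = Css × CL × τ / F = 28.8 × 5.940 × 9.35 / 0.60 = 2666 mg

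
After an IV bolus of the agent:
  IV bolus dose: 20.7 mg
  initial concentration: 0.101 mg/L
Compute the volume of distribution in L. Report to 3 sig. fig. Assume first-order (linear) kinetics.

205 L

Vd = Dose / C₀ = 20.70 / 0.101 = 205.0 L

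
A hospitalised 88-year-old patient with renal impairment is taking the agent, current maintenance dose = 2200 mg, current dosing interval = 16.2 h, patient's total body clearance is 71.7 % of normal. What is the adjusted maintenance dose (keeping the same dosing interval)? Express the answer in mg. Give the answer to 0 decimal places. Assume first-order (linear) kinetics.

To keep the same average steady-state level, dosing rate must scale with clearance.
CL ratio = 71.7 / 100 = 0.7170
New dose (same interval) = 2200 × 0.7170 = 1577 mg

1577 mg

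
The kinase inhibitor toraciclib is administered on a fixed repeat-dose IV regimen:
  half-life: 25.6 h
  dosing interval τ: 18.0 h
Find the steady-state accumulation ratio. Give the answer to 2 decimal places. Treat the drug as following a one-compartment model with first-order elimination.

2.59

k = ln2 / t½ = 0.693147 / 25.6 = 0.02708 h⁻¹
e^(−kτ) = e^(−0.02708 × 18.0) = 0.6142
Accumulation ratio R = 1 / (1 − e^(−kτ)) = 1 / (1 − 0.6142) = 2.592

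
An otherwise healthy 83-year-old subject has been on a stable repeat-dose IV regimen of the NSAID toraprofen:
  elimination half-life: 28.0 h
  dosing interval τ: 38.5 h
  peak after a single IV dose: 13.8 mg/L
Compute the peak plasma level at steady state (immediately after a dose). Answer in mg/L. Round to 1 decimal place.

22.5 mg/L

k = ln2 / t½ = 0.693147 / 28.0 = 0.02476 h⁻¹
e^(−kτ) = e^(−0.02476 × 38.5) = 0.3855
Accumulation ratio R = 1 / (1 − e^(−kτ)) = 1 / (1 − 0.3855) = 1.627
Steady-state peak = C₀ × R = 13.8 × 1.627 = 22.45 mg/L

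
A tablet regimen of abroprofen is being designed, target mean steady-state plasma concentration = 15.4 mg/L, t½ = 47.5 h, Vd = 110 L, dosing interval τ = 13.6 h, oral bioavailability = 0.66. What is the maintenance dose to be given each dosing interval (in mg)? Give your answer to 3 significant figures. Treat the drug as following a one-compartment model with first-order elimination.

509 mg

k = ln2 / t½ = 0.693147 / 47.5 = 0.01459 h⁻¹
CL = k × Vd = 0.01459 × 110 = 1.605 L/h
At steady state, F × (Dose/τ) = Css × CL.
Dose = Css × CL × τ / F = 15.4 × 1.605 × 13.6 / 0.66 = 509.3 mg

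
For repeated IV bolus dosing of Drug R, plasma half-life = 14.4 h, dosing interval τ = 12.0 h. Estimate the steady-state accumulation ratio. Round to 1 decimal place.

2.3

k = ln2 / t½ = 0.693147 / 14.4 = 0.04814 h⁻¹
e^(−kτ) = e^(−0.04814 × 12.0) = 0.5612
Accumulation ratio R = 1 / (1 − e^(−kτ)) = 1 / (1 − 0.5612) = 2.279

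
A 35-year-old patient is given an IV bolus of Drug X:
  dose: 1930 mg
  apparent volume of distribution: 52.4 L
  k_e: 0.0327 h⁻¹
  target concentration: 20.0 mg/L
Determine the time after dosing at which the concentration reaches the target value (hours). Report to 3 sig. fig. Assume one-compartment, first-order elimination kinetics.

C₀ = Dose / Vd = 1930 / 52.4 = 36.83 mg/L
t = ln(C₀ / C) / k = ln(36.83 / 20.0) / 0.03270
  = ln(1.842) / 0.03270 = 0.6109 / 0.03270 = 18.68 h

18.7 h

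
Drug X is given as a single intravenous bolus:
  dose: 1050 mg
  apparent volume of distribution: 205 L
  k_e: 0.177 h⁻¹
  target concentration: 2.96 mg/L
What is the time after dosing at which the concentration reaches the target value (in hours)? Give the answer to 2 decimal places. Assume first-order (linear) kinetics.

C₀ = Dose / Vd = 1050 / 205 = 5.122 mg/L
t = ln(C₀ / C) / k = ln(5.122 / 2.96) / 0.1770
  = ln(1.730) / 0.1770 = 0.5481 / 0.1770 = 3.097 h

3.10 h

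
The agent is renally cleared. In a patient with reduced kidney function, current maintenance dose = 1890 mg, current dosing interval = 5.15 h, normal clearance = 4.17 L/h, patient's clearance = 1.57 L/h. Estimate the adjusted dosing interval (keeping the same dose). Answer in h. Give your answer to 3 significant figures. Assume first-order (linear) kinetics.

To keep the same average steady-state level, dosing rate must scale with clearance.
CL ratio = 1.57 / 4.17 = 0.3765
New interval (same dose) = 5.15 / 0.3765 = 13.68 h

13.7 h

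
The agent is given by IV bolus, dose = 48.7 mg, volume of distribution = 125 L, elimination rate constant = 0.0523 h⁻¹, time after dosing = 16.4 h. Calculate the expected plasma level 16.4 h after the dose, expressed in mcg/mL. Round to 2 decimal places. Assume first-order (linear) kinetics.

C₀ = Dose / Vd = 48.70 / 125 = 0.3896 mg/L
C = C₀ · e^(−k·t) = 0.3896 × e^(−0.05230 × 16.4)
  = 0.3896 × 0.4241 = 0.1652 mg/L
(0.1652 mg/L = 0.1652 mcg/mL)

0.17 mcg/mL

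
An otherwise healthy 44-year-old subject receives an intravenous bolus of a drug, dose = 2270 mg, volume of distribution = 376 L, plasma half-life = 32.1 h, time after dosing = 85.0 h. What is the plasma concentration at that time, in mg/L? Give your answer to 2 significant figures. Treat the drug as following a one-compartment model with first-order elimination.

C₀ = Dose / Vd = 2270 / 376 = 6.037 mg/L
k = ln2 / t½ = 0.693147 / 32.1 = 0.02159 h⁻¹
C = C₀ · e^(−k·t) = 6.037 × e^(−0.02159 × 85.0)
  = 6.037 × 0.1596 = 0.9635 mg/L

0.96 mg/L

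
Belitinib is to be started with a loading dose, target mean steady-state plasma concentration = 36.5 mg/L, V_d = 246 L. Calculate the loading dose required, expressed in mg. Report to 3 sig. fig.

LD = Css × Vd = 36.5 × 246 = 8979 mg

8980 mg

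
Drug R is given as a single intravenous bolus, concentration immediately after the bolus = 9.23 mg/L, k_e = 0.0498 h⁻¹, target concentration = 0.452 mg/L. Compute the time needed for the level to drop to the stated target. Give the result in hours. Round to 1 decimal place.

60.6 h

t = ln(C₀ / C) / k = ln(9.230 / 0.452) / 0.04980
  = ln(20.42) / 0.04980 = 3.017 / 0.04980 = 60.58 h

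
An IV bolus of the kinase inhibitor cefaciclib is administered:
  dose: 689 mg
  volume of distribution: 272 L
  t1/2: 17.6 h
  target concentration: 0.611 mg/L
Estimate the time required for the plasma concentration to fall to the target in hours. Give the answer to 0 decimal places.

C₀ = Dose / Vd = 689.0 / 272 = 2.533 mg/L
k = ln2 / t½ = 0.693147 / 17.6 = 0.03938 h⁻¹
t = ln(C₀ / C) / k = ln(2.533 / 0.611) / 0.03938
  = ln(4.146) / 0.03938 = 1.422 / 0.03938 = 36.11 h

36 h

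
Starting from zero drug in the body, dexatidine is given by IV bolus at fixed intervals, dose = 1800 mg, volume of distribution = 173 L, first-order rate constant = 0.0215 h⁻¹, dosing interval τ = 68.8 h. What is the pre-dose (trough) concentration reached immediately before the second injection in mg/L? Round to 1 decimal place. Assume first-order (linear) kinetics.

C₀ per dose = Dose / Vd = 1800 / 173 = 10.40 mg/L
Fraction remaining after one interval: r = e^(−kτ) = e^(−0.02150 × 68.8) = 0.2278
Before dose 2, 1 dose has been given (aged 1τ).
C_trough = C₀ × r = 10.40 × 0.2278 = 2.369 mg/L

2.4 mg/L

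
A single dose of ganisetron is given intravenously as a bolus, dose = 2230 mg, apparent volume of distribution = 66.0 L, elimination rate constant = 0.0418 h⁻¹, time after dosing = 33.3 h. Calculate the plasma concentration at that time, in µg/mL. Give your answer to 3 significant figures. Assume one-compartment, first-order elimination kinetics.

8.40 µg/mL

C₀ = Dose / Vd = 2230 / 66.0 = 33.79 mg/L
C = C₀ · e^(−k·t) = 33.79 × e^(−0.04180 × 33.3)
  = 33.79 × 0.2486 = 8.400 mg/L
(8.400 mg/L = 8.400 µg/mL)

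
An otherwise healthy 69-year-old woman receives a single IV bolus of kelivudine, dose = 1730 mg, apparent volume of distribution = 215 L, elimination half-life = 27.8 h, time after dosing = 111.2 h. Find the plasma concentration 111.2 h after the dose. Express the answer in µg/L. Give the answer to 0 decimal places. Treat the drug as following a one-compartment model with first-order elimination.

C₀ = Dose / Vd = 1730 / 215 = 8.047 mg/L
k = ln2 / t½ = 0.693147 / 27.8 = 0.02493 h⁻¹
t / t½ = 111.2 / 27.8 = 4 half-lives
C = C₀ × (1/2)^4 = 8.047 × 0.06250 = 0.5029 mg/L
Convert: 0.5029 mg/L × 1000 = 502.9 µg/L

503 µg/L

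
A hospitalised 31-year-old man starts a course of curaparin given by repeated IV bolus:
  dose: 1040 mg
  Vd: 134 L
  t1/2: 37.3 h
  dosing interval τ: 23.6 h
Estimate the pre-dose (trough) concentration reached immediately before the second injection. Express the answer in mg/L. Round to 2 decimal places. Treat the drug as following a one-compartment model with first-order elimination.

C₀ per dose = Dose / Vd = 1040 / 134 = 7.761 mg/L
k = ln2 / t½ = 0.693147 / 37.3 = 0.01858 h⁻¹
Fraction remaining after one interval: r = e^(−kτ) = e^(−0.01858 × 23.6) = 0.6450
Before dose 2, 1 dose has been given (aged 1τ).
C_trough = C₀ × r = 7.761 × 0.6450 = 5.006 mg/L

5.01 mg/L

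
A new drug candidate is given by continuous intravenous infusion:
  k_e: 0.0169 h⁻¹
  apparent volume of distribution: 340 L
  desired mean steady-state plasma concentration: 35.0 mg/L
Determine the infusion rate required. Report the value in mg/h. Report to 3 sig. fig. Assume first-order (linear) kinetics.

201 mg/h

CL = k × Vd = 0.01690 × 340 = 5.746 L/h
At steady state, infusion rate R₀ = Css × CL = 35.0 × 5.746 = 201.1 mg/h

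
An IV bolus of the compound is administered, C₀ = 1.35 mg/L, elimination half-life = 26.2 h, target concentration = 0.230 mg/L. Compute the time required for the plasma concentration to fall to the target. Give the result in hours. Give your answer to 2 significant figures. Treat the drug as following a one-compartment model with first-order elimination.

k = ln2 / t½ = 0.693147 / 26.2 = 0.02646 h⁻¹
t = ln(C₀ / C) / k = ln(1.350 / 0.230) / 0.02646
  = ln(5.870) / 0.02646 = 1.770 / 0.02646 = 66.89 h

67 h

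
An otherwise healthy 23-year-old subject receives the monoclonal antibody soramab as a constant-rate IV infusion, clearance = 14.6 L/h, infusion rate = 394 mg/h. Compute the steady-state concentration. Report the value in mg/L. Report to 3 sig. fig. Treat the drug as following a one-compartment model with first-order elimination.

At steady state Css = R₀ / CL = 394 / 14.60 = 26.99 mg/L

27.0 mg/L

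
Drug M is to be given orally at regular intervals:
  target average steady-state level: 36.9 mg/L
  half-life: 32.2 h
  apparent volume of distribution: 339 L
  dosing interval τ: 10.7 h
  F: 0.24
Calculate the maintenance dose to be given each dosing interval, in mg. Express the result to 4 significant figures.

12010 mg

k = ln2 / t½ = 0.693147 / 32.2 = 0.02153 h⁻¹
CL = k × Vd = 0.02153 × 339 = 7.299 L/h
At steady state, F × (Dose/τ) = Css × CL.
Dose = Css × CL × τ / F = 36.9 × 7.299 × 10.7 / 0.24 = 12010 mg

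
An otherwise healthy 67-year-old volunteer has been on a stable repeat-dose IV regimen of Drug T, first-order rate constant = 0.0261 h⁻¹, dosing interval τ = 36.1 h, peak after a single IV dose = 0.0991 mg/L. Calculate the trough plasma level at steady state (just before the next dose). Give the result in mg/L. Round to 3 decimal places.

e^(−kτ) = e^(−0.02610 × 36.1) = 0.3898
Accumulation ratio R = 1 / (1 − e^(−kτ)) = 1 / (1 − 0.3898) = 1.639
Steady-state trough = C₀ × R × e^(−kτ) = 0.0991 × 1.639 × 0.3898 = 0.06331 mg/L

0.063 mg/L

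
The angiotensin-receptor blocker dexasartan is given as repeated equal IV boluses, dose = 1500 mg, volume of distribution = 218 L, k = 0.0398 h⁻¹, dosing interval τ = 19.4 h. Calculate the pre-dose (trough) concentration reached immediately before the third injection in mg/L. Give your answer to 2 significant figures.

4.6 mg/L

C₀ per dose = Dose / Vd = 1500 / 218 = 6.881 mg/L
Fraction remaining after one interval: r = e^(−kτ) = e^(−0.03980 × 19.4) = 0.4620
Before dose 3, 2 doses have been given (aged 1τ, 2τ).
C_trough = C₀ × (r + r²) = 6.881 × (0.4620 + 0.2134) = 4.647 mg/L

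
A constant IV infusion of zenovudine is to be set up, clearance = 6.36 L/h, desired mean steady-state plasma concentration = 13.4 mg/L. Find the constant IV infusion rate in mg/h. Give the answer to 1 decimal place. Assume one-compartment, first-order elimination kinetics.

85.2 mg/h

At steady state, infusion rate R₀ = Css × CL = 13.4 × 6.360 = 85.22 mg/h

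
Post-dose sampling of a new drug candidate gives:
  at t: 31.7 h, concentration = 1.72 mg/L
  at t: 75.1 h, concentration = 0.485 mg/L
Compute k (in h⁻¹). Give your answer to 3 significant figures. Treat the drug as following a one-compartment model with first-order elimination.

k = ln(C₁/C₂) / (t₂ − t₁) = ln(1.72/0.485) / (75.1 − 31.7)
  = 1.266 / 43.40 = 0.02917 h⁻¹

0.0292 h⁻¹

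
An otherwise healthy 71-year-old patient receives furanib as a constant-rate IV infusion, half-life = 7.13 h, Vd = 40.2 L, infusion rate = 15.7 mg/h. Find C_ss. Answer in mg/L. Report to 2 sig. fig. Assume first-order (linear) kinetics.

4.0 mg/L

k = ln2 / t½ = 0.693147 / 7.13 = 0.09722 h⁻¹
CL = k × Vd = 0.09722 × 40.2 = 3.908 L/h
At steady state Css = R₀ / CL = 15.7 / 3.908 = 4.017 mg/L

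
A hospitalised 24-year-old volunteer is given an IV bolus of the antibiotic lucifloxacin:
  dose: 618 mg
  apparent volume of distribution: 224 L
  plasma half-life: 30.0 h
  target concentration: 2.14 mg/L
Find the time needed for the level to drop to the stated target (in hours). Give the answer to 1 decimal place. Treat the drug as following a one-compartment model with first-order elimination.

C₀ = Dose / Vd = 618.0 / 224 = 2.759 mg/L
k = ln2 / t½ = 0.693147 / 30.0 = 0.02310 h⁻¹
t = ln(C₀ / C) / k = ln(2.759 / 2.14) / 0.02310
  = ln(1.289) / 0.02310 = 0.2539 / 0.02310 = 10.99 h

11.0 h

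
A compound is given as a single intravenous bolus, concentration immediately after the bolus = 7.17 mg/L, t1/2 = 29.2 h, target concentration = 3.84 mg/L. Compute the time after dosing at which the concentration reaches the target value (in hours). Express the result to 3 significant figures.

k = ln2 / t½ = 0.693147 / 29.2 = 0.02374 h⁻¹
t = ln(C₀ / C) / k = ln(7.170 / 3.84) / 0.02374
  = ln(1.867) / 0.02374 = 0.6243 / 0.02374 = 26.30 h

26.3 h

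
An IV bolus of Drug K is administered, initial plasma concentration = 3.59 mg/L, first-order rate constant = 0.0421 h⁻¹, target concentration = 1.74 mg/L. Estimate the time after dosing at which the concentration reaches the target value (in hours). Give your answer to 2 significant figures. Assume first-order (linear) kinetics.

t = ln(C₀ / C) / k = ln(3.590 / 1.74) / 0.04210
  = ln(2.063) / 0.04210 = 0.7242 / 0.04210 = 17.20 h

17 h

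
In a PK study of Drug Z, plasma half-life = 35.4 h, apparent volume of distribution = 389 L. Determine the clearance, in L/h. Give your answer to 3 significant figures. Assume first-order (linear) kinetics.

7.62 L/h

k = ln2 / t½ = 0.693147 / 35.4 = 0.01958 h⁻¹
CL = k × Vd = 0.01958 × 389 = 7.617 L/h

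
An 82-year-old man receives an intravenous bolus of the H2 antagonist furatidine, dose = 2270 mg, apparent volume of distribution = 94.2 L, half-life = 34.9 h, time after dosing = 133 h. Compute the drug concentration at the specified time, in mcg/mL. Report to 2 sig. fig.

C₀ = Dose / Vd = 2270 / 94.2 = 24.10 mg/L
k = ln2 / t½ = 0.693147 / 34.9 = 0.01986 h⁻¹
C = C₀ · e^(−k·t) = 24.10 × e^(−0.01986 × 133)
  = 24.10 × 0.07126 = 1.717 mg/L
(1.717 mg/L = 1.717 mcg/mL)

1.7 mcg/mL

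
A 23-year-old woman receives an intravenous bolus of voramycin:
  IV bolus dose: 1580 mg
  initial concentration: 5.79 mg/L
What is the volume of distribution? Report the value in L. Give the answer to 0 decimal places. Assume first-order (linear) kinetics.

273 L

Vd = Dose / C₀ = 1580 / 5.79 = 272.9 L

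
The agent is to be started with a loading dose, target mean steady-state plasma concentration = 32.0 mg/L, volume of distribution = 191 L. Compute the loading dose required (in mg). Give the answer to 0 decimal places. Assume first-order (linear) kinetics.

LD = Css × Vd = 32.0 × 191 = 6112 mg

6112 mg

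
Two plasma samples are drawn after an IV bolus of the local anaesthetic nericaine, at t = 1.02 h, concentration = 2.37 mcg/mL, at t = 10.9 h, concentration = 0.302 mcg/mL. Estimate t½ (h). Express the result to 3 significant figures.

3.32 h

k = ln(C₁/C₂) / (t₂ − t₁) = ln(2.37/0.302) / (10.9 − 1.02)
  = 2.060 / 9.880 = 0.2085 h⁻¹
t½ = ln2 / k = 0.693147 / 0.2085 = 3.324 h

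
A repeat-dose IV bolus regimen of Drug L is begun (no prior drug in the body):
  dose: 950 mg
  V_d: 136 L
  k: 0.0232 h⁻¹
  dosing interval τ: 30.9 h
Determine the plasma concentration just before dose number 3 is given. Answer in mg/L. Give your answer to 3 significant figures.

5.08 mg/L

C₀ per dose = Dose / Vd = 950 / 136 = 6.985 mg/L
Fraction remaining after one interval: r = e^(−kτ) = e^(−0.02320 × 30.9) = 0.4883
Before dose 3, 2 doses have been given (aged 1τ, 2τ).
C_trough = C₀ × (r + r²) = 6.985 × (0.4883 + 0.2384) = 5.076 mg/L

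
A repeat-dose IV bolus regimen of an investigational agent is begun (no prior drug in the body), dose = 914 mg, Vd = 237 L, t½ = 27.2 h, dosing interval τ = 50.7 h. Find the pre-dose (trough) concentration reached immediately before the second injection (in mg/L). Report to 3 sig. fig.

1.06 mg/L

C₀ per dose = Dose / Vd = 914 / 237 = 3.857 mg/L
k = ln2 / t½ = 0.693147 / 27.2 = 0.02548 h⁻¹
Fraction remaining after one interval: r = e^(−kτ) = e^(−0.02548 × 50.7) = 0.2748
Before dose 2, 1 dose has been given (aged 1τ).
C_trough = C₀ × r = 3.857 × 0.2748 = 1.060 mg/L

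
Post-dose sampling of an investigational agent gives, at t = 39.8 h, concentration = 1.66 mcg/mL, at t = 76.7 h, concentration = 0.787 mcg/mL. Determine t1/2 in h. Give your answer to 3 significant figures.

34.3 h

k = ln(C₁/C₂) / (t₂ − t₁) = ln(1.66/0.787) / (76.7 − 39.8)
  = 0.7463 / 36.90 = 0.02022 h⁻¹
t½ = ln2 / k = 0.693147 / 0.02022 = 34.28 h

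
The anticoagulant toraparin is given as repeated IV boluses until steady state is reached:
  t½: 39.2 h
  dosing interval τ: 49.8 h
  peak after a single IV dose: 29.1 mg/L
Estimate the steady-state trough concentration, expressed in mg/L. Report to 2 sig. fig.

21 mg/L

k = ln2 / t½ = 0.693147 / 39.2 = 0.01768 h⁻¹
e^(−kτ) = e^(−0.01768 × 49.8) = 0.4146
Accumulation ratio R = 1 / (1 − e^(−kτ)) = 1 / (1 − 0.4146) = 1.708
Steady-state trough = C₀ × R × e^(−kτ) = 29.1 × 1.708 × 0.4146 = 20.61 mg/L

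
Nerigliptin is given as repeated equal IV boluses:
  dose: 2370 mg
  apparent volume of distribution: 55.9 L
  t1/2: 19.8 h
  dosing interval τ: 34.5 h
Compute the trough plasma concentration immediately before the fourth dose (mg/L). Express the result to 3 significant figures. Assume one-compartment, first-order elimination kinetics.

C₀ per dose = Dose / Vd = 2370 / 55.9 = 42.40 mg/L
k = ln2 / t½ = 0.693147 / 19.8 = 0.03501 h⁻¹
Fraction remaining after one interval: r = e^(−kτ) = e^(−0.03501 × 34.5) = 0.2988
Before dose 4, 3 doses have been given (aged 1τ, 2τ, 3τ).
C_trough = C₀ × (r + r² + … + r^3) = C₀ × r(1−r^3)/(1−r)
        = 42.40 × 0.2988 × (1 − 0.02668) / (1 − 0.2988) = 17.59 mg/L

17.6 mg/L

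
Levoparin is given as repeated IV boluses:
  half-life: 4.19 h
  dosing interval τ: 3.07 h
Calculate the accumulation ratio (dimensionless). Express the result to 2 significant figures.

2.5

k = ln2 / t½ = 0.693147 / 4.19 = 0.1654 h⁻¹
e^(−kτ) = e^(−0.1654 × 3.07) = 0.6018
Accumulation ratio R = 1 / (1 − e^(−kτ)) = 1 / (1 − 0.6018) = 2.511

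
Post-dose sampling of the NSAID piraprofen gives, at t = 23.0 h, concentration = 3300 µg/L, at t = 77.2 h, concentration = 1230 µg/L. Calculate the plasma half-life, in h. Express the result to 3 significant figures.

38.1 h

k = ln(C₁/C₂) / (t₂ − t₁) = ln(3300/1230) / (77.2 − 23.0)
  = 0.9869 / 54.20 = 0.01821 h⁻¹
t½ = ln2 / k = 0.693147 / 0.01821 = 38.06 h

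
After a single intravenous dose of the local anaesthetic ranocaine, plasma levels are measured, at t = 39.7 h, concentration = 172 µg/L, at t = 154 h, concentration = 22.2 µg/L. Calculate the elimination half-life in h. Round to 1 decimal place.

k = ln(C₁/C₂) / (t₂ − t₁) = ln(172/22.2) / (154 − 39.7)
  = 2.047 / 114.3 = 0.01791 h⁻¹
t½ = ln2 / k = 0.693147 / 0.01791 = 38.70 h

38.7 h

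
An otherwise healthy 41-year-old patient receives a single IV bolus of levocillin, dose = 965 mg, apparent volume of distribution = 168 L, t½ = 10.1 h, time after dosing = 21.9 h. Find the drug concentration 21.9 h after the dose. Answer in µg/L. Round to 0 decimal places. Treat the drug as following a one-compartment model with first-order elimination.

C₀ = Dose / Vd = 965.0 / 168 = 5.744 mg/L
k = ln2 / t½ = 0.693147 / 10.1 = 0.06863 h⁻¹
C = C₀ · e^(−k·t) = 5.744 × e^(−0.06863 × 21.9)
  = 5.744 × 0.2225 = 1.278 mg/L
Convert: 1.278 mg/L × 1000 = 1278 µg/L

1278 µg/L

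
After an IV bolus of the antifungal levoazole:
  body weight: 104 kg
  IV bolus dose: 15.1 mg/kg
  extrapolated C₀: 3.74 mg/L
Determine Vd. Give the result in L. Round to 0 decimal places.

Dose = 15.1 × 104 = 1570 mg
Vd = Dose / C₀ = 1570 / 3.74 = 419.8 L

420 L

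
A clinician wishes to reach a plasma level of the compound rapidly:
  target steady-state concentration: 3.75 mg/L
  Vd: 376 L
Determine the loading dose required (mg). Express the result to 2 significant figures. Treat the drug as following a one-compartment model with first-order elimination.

1400 mg

LD = Css × Vd = 3.75 × 376 = 1410 mg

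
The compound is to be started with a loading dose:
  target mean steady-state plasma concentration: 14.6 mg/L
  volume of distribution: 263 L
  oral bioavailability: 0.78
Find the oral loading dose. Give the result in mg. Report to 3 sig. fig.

LD = Css × Vd / F = 14.6 × 263 / 0.78 = 4923 mg

4920 mg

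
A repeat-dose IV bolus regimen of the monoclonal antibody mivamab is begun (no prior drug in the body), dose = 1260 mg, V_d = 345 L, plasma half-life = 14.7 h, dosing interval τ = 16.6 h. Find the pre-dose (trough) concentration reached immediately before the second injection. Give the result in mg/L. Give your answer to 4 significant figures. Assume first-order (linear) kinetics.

1.670 mg/L

C₀ per dose = Dose / Vd = 1260 / 345 = 3.652 mg/L
k = ln2 / t½ = 0.693147 / 14.7 = 0.04715 h⁻¹
Fraction remaining after one interval: r = e^(−kτ) = e^(−0.04715 × 16.6) = 0.4572
Before dose 2, 1 dose has been given (aged 1τ).
C_trough = C₀ × r = 3.652 × 0.4572 = 1.670 mg/L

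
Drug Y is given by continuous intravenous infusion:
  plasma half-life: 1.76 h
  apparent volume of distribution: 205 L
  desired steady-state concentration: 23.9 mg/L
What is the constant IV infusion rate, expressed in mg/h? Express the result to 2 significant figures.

k = ln2 / t½ = 0.693147 / 1.76 = 0.3938 h⁻¹
CL = k × Vd = 0.3938 × 205 = 80.73 L/h
At steady state, infusion rate R₀ = Css × CL = 23.9 × 80.73 = 1929 mg/h

1900 mg/h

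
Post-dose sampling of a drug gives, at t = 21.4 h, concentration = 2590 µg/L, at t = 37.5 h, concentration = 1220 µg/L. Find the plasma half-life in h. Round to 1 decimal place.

k = ln(C₁/C₂) / (t₂ − t₁) = ln(2590/1220) / (37.5 − 21.4)
  = 0.7528 / 16.10 = 0.04676 h⁻¹
t½ = ln2 / k = 0.693147 / 0.04676 = 14.82 h

14.8 h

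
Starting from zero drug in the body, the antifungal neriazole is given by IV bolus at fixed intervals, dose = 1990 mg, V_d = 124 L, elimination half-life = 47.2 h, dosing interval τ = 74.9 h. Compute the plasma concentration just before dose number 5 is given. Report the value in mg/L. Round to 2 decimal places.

C₀ per dose = Dose / Vd = 1990 / 124 = 16.05 mg/L
k = ln2 / t½ = 0.693147 / 47.2 = 0.01469 h⁻¹
Fraction remaining after one interval: r = e^(−kτ) = e^(−0.01469 × 74.9) = 0.3328
Before dose 5, 4 doses have been given (aged 1τ, 2τ, 3τ, 4τ).
C_trough = C₀ × (r + r² + … + r^4) = C₀ × r(1−r^4)/(1−r)
        = 16.05 × 0.3328 × (1 − 0.01227) / (1 − 0.3328) = 7.908 mg/L

7.91 mg/L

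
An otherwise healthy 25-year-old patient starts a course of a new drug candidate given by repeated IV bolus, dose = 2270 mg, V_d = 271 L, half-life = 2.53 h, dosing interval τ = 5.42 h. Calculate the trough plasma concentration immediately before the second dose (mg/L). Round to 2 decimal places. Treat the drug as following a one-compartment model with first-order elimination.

C₀ per dose = Dose / Vd = 2270 / 271 = 8.376 mg/L
k = ln2 / t½ = 0.693147 / 2.53 = 0.2740 h⁻¹
Fraction remaining after one interval: r = e^(−kτ) = e^(−0.2740 × 5.42) = 0.2265
Before dose 2, 1 dose has been given (aged 1τ).
C_trough = C₀ × r = 8.376 × 0.2265 = 1.897 mg/L

1.90 mg/L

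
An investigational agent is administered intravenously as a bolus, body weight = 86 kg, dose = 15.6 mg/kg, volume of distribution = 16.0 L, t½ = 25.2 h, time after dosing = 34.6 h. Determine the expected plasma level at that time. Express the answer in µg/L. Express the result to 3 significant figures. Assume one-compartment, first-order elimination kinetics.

32400 µg/L

Total dose = 15.6 × 86 = 1342 mg
C₀ = Dose / Vd = 1342 / 16.0 = 83.88 mg/L
k = ln2 / t½ = 0.693147 / 25.2 = 0.02751 h⁻¹
C = C₀ · e^(−k·t) = 83.88 × e^(−0.02751 × 34.6)
  = 83.88 × 0.3860 = 32.38 mg/L
Convert: 32.38 mg/L × 1000 = 32380 µg/L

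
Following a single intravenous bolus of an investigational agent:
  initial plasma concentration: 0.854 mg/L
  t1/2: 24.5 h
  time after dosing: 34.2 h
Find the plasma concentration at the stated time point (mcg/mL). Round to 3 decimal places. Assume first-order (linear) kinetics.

0.325 mcg/mL

k = ln2 / t½ = 0.693147 / 24.5 = 0.02829 h⁻¹
C = C₀ · e^(−k·t) = 0.8540 × e^(−0.02829 × 34.2)
  = 0.8540 × 0.3800 = 0.3245 mg/L
(0.3245 mg/L = 0.3245 mcg/mL)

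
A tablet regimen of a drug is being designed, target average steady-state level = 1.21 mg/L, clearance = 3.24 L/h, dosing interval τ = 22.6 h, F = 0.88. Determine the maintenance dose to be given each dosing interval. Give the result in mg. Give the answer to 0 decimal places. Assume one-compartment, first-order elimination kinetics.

At steady state, F × (Dose/τ) = Css × CL.
Dose = Css × CL × τ / F = 1.21 × 3.240 × 22.6 / 0.88 = 100.7 mg

101 mg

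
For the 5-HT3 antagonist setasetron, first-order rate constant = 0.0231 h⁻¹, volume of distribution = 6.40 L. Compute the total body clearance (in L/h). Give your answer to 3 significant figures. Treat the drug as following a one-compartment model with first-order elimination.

0.148 L/h

CL = k × Vd = 0.0231 × 6.40 = 0.1478 L/h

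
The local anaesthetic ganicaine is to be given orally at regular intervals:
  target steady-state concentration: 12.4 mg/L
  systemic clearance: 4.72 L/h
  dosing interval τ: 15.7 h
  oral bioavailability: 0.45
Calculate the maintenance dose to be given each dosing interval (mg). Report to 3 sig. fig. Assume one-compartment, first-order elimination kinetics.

2040 mg

At steady state, F × (Dose/τ) = Css × CL.
Dose = Css × CL × τ / F = 12.4 × 4.720 × 15.7 / 0.45 = 2042 mg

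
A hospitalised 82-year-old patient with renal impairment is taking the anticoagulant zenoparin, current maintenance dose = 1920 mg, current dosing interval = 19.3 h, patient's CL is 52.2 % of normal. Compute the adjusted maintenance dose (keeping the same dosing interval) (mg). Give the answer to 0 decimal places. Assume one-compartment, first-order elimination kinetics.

To keep the same average steady-state level, dosing rate must scale with clearance.
CL ratio = 52.2 / 100 = 0.5220
New dose (same interval) = 1920 × 0.5220 = 1002 mg

1002 mg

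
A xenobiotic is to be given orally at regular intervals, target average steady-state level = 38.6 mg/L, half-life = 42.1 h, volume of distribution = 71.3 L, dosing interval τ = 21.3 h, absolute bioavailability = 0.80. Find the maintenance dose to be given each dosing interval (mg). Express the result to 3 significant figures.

k = ln2 / t½ = 0.693147 / 42.1 = 0.01646 h⁻¹
CL = k × Vd = 0.01646 × 71.3 = 1.174 L/h
At steady state, F × (Dose/τ) = Css × CL.
Dose = Css × CL × τ / F = 38.6 × 1.174 × 21.3 / 0.80 = 1207 mg

1210 mg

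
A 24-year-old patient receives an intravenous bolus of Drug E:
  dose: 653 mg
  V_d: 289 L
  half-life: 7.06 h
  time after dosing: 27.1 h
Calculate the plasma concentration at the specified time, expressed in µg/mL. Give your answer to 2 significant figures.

0.16 µg/mL

C₀ = Dose / Vd = 653.0 / 289 = 2.260 mg/L
k = ln2 / t½ = 0.693147 / 7.06 = 0.09818 h⁻¹
C = C₀ · e^(−k·t) = 2.260 × e^(−0.09818 × 27.1)
  = 2.260 × 0.06990 = 0.1580 mg/L
(0.1580 mg/L = 0.1580 µg/mL)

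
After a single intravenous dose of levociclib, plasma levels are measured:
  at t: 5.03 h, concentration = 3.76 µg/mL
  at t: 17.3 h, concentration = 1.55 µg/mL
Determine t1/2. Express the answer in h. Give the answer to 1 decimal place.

k = ln(C₁/C₂) / (t₂ − t₁) = ln(3.76/1.55) / (17.3 − 5.03)
  = 0.8862 / 12.27 = 0.07222 h⁻¹
t½ = ln2 / k = 0.693147 / 0.07222 = 9.598 h

9.6 h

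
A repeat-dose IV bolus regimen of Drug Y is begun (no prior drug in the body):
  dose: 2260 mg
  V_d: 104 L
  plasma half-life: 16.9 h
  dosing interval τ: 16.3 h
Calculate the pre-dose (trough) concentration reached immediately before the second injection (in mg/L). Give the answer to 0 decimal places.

11 mg/L

C₀ per dose = Dose / Vd = 2260 / 104 = 21.73 mg/L
k = ln2 / t½ = 0.693147 / 16.9 = 0.04101 h⁻¹
Fraction remaining after one interval: r = e^(−kτ) = e^(−0.04101 × 16.3) = 0.5125
Before dose 2, 1 dose has been given (aged 1τ).
C_trough = C₀ × r = 21.73 × 0.5125 = 11.14 mg/L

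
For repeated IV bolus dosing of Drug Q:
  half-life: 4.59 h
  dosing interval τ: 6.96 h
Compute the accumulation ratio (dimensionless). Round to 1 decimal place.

1.5

k = ln2 / t½ = 0.693147 / 4.59 = 0.1510 h⁻¹
e^(−kτ) = e^(−0.1510 × 6.96) = 0.3496
Accumulation ratio R = 1 / (1 − e^(−kτ)) = 1 / (1 − 0.3496) = 1.538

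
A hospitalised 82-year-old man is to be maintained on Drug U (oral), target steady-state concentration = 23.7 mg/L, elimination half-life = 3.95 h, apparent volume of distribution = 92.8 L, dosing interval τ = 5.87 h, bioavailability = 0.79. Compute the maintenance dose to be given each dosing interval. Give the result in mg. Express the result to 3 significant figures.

k = ln2 / t½ = 0.693147 / 3.95 = 0.1755 h⁻¹
CL = k × Vd = 0.1755 × 92.8 = 16.29 L/h
At steady state, F × (Dose/τ) = Css × CL.
Dose = Css × CL × τ / F = 23.7 × 16.29 × 5.87 / 0.79 = 2869 mg

2870 mg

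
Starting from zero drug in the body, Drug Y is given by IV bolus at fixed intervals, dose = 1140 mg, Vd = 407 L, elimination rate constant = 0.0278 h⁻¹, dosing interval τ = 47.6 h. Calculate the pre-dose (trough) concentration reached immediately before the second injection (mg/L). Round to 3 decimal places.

0.746 mg/L

C₀ per dose = Dose / Vd = 1140 / 407 = 2.801 mg/L
Fraction remaining after one interval: r = e^(−kτ) = e^(−0.02780 × 47.6) = 0.2663
Before dose 2, 1 dose has been given (aged 1τ).
C_trough = C₀ × r = 2.801 × 0.2663 = 0.7459 mg/L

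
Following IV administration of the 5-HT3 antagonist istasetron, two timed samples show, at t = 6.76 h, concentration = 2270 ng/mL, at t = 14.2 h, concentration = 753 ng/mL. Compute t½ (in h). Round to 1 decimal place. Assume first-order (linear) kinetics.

4.7 h

k = ln(C₁/C₂) / (t₂ − t₁) = ln(2270/753) / (14.2 − 6.76)
  = 1.103 / 7.440 = 0.1483 h⁻¹
t½ = ln2 / k = 0.693147 / 0.1483 = 4.674 h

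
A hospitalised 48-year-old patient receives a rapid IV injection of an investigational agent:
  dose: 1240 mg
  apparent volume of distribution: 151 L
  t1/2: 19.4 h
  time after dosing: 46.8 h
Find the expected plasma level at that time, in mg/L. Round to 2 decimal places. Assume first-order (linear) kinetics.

C₀ = Dose / Vd = 1240 / 151 = 8.212 mg/L
k = ln2 / t½ = 0.693147 / 19.4 = 0.03573 h⁻¹
C = C₀ · e^(−k·t) = 8.212 × e^(−0.03573 × 46.8)
  = 8.212 × 0.1878 = 1.542 mg/L

1.54 mg/L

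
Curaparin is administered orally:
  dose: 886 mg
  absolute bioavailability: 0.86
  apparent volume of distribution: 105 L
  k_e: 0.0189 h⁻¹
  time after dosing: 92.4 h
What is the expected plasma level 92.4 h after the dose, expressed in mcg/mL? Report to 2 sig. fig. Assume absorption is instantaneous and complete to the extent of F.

Amount reaching circulation = F × Dose = 0.86 × 886.0 = 762.0 mg
C₀ = F·Dose / Vd = 762.0 / 105 = 7.257 mg/L
C = C₀ · e^(−k·t) = 7.257 × e^(−0.01890 × 92.4)
  = 7.257 × 0.1744 = 1.266 mg/L
(1.266 mg/L = 1.266 mcg/mL)

1.3 mcg/mL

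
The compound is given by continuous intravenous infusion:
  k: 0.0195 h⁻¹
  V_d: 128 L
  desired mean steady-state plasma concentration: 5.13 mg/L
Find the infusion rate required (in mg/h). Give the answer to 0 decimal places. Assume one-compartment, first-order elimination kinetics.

13 mg/h

CL = k × Vd = 0.01950 × 128 = 2.496 L/h
At steady state, infusion rate R₀ = Css × CL = 5.13 × 2.496 = 12.80 mg/h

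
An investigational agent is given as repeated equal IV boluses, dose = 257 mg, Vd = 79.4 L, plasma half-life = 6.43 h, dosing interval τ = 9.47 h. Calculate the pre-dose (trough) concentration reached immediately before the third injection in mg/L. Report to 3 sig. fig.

C₀ per dose = Dose / Vd = 257 / 79.4 = 3.237 mg/L
k = ln2 / t½ = 0.693147 / 6.43 = 0.1078 h⁻¹
Fraction remaining after one interval: r = e^(−kτ) = e^(−0.1078 × 9.47) = 0.3603
Before dose 3, 2 doses have been given (aged 1τ, 2τ).
C_trough = C₀ × (r + r²) = 3.237 × (0.3603 + 0.1298) = 1.586 mg/L

1.59 mg/L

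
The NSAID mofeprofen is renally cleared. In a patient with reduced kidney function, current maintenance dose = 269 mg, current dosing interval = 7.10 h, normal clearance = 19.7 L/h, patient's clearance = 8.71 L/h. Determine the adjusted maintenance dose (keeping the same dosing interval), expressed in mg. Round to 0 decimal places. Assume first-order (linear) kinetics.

119 mg

To keep the same average steady-state level, dosing rate must scale with clearance.
CL ratio = 8.71 / 19.7 = 0.4421
New dose (same interval) = 269 × 0.4421 = 118.9 mg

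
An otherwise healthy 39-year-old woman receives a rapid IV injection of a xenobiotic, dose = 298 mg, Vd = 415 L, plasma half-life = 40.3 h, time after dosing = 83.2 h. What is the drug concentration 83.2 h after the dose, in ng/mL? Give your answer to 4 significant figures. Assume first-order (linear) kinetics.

C₀ = Dose / Vd = 298.0 / 415 = 0.7181 mg/L
k = ln2 / t½ = 0.693147 / 40.3 = 0.01720 h⁻¹
C = C₀ · e^(−k·t) = 0.7181 × e^(−0.01720 × 83.2)
  = 0.7181 × 0.2391 = 0.1717 mg/L
Convert: 0.1717 mg/L × 1000 = 171.7 ng/mL

171.7 ng/mL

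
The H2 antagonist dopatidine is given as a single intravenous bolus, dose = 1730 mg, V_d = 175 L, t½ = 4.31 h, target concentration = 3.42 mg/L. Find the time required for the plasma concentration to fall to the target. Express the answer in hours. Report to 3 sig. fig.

C₀ = Dose / Vd = 1730 / 175 = 9.886 mg/L
k = ln2 / t½ = 0.693147 / 4.31 = 0.1608 h⁻¹
t = ln(C₀ / C) / k = ln(9.886 / 3.42) / 0.1608
  = ln(2.891) / 0.1608 = 1.062 / 0.1608 = 6.604 h

6.60 h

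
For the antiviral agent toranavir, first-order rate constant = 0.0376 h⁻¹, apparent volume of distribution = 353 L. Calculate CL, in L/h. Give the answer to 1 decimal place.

13.3 L/h

CL = k × Vd = 0.0376 × 353 = 13.27 L/h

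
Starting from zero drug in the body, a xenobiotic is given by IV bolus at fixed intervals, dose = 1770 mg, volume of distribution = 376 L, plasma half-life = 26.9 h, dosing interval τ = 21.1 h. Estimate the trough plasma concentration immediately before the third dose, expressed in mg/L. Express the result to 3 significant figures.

C₀ per dose = Dose / Vd = 1770 / 376 = 4.707 mg/L
k = ln2 / t½ = 0.693147 / 26.9 = 0.02577 h⁻¹
Fraction remaining after one interval: r = e^(−kτ) = e^(−0.02577 × 21.1) = 0.5806
Before dose 3, 2 doses have been given (aged 1τ, 2τ).
C_trough = C₀ × (r + r²) = 4.707 × (0.5806 + 0.3371) = 4.320 mg/L

4.32 mg/L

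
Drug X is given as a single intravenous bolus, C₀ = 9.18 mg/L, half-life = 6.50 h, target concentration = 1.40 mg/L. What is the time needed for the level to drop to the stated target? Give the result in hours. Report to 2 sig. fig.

18 h

k = ln2 / t½ = 0.693147 / 6.50 = 0.1066 h⁻¹
t = ln(C₀ / C) / k = ln(9.180 / 1.40) / 0.1066
  = ln(6.557) / 0.1066 = 1.881 / 0.1066 = 17.65 h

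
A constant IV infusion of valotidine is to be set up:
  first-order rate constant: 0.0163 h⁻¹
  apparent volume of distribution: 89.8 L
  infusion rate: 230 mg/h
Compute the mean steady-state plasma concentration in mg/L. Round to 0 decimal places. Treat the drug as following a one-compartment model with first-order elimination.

CL = k × Vd = 0.01630 × 89.8 = 1.464 L/h
At steady state Css = R₀ / CL = 230 / 1.464 = 157.1 mg/L

157 mg/L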